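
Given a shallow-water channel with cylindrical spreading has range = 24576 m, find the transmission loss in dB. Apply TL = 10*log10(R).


TL = 10*log10(24576) = 43.91

43.91 dB


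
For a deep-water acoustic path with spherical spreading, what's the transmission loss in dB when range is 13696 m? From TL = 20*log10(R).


TL = 20*log10(13696) = 82.73

82.73 dB


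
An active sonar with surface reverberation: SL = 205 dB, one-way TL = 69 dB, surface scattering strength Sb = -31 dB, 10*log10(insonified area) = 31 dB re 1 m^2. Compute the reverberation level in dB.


RL = SL - 2*TL + Sb + 10*log10(A) = 205 - 2*69 + (-31) + 31 = 67

67 dB


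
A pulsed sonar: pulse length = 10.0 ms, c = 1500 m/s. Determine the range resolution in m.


dR = c*tau/2 = 1500 * 10.0e-3 / 2 = 7.5

7.5 m


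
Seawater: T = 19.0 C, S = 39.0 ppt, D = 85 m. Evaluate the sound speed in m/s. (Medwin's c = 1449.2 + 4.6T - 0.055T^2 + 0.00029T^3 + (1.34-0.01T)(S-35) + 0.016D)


c = 1449.2 + 4.6*19.0 - 0.055*19.0^2 + 0.00029*19.0^3 + (1.34 - 0.01*19.0)*(39.0 - 35) + 0.016*85 = 1524.69

1524.69 m/s


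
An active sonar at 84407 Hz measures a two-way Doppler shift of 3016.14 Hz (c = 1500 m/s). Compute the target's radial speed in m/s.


From fd = 2*f*v/c, v = c*fd/(2*f) = 1500 * 3016.14 / (2*84407) = 26.8

26.8 m/s


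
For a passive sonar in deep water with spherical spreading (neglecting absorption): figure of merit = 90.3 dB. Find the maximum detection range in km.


At max range FOM = TL, so 20*log10(R) = 90.3
R = 10^(90.3/20) = 32734.07 m = 32.73 km

32.73 km


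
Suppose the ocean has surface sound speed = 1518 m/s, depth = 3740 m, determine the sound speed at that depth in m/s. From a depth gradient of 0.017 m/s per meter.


c = 1518 + 0.017 * 3740 = 1581.58

1581.58 m/s


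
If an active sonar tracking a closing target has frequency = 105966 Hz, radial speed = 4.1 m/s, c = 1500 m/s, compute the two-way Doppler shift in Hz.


fd = 2*f*v/c = 2 * 105966 * 4.1 / 1500 = 579.28

579.28 Hz


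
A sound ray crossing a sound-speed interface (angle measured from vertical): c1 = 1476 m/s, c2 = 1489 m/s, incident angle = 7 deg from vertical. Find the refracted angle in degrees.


7.06 deg


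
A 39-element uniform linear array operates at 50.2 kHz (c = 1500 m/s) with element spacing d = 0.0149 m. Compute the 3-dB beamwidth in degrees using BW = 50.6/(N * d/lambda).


Step 1: lambda = 1500/50200 = 0.02988 m
Step 2: d/lambda = 0.0149/0.02988 = 0.4987
Step 3: BW = 50.6/(N * d/lambda) = 50.6/(39 * 0.4987) = 2.6

2.6 deg


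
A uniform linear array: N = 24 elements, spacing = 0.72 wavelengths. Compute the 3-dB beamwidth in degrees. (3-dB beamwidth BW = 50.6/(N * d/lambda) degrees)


BW = 50.6 / (24 * 0.72) = 50.6 / 17.28 = 2.93

2.93 deg


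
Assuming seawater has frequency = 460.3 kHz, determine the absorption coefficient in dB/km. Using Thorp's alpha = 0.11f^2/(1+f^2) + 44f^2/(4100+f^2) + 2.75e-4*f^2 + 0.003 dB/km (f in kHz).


f^2 = 211876.09
alpha = 0.11*211876.09/(1+211876.09) + 44*211876.09/(4100+211876.09) + 2.75e-4*211876.09 + 0.003 = 101.544

101.544 dB/km


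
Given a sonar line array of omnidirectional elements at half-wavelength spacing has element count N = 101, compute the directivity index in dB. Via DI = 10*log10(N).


DI = 10*log10(101) = 20.04

20.04 dB


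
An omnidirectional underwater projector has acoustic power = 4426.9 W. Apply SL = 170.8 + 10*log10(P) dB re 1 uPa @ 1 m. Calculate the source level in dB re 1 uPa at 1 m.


207.26 dB


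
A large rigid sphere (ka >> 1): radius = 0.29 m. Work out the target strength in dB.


-16.77 dB


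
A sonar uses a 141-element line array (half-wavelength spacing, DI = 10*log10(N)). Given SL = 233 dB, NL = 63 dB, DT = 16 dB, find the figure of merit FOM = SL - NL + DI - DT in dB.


175.49 dB


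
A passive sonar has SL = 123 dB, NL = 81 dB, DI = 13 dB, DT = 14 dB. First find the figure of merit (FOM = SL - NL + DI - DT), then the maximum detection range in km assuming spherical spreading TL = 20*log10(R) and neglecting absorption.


Step 1: FOM = SL - NL + DI - DT = 123 - 81 + 13 - 14 = 41 dB
Step 2: at max range FOM = TL = 20*log10(R), so R = 10^(41/20) = 112.2 m = 0.11 km

0.11 km


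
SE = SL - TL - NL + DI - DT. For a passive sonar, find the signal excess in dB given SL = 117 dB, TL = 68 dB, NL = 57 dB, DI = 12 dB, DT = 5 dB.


SE = SL - TL - NL + DI - DT = 117 - 68 - 57 + 12 - 5 = -1

-1 dB


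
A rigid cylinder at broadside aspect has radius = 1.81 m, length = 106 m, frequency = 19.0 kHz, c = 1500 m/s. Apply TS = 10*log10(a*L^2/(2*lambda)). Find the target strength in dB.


51.1 dB


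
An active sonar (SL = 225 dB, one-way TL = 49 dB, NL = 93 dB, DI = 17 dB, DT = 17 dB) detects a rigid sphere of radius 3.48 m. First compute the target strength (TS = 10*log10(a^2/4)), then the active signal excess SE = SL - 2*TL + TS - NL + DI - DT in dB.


Step 1: TS = 10*log10(3.48^2/4) = 4.81 dB
Step 2: SE = SL - 2*TL + TS - NL + DI - DT = 225 - 2*49 + (4.81) - 93 + 17 - 17 = 38.81

38.81 dB


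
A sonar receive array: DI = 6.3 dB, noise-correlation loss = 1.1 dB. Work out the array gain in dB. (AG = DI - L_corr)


AG = DI - L_corr = 6.3 - 1.1 = 5.2

5.2 dB


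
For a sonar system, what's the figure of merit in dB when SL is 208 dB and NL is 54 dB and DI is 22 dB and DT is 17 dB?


FOM = SL - NL + DI - DT = 208 - 54 + 22 - 17 = 159

159 dB


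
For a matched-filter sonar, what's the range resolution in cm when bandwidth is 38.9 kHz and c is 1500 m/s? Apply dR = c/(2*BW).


dR = c/(2*BW) = 1500 / (2 * 38.9e3) = 0.0193 m = 1.93 cm

1.93 cm


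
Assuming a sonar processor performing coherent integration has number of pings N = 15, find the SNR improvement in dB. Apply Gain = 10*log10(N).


Gain = 10*log10(15) = 11.76

11.76 dB


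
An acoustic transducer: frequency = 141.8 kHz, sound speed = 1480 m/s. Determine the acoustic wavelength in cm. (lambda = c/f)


lambda = c/f = 1480 / 141800 = 0.0104 m = 1.04 cm

1.04 cm


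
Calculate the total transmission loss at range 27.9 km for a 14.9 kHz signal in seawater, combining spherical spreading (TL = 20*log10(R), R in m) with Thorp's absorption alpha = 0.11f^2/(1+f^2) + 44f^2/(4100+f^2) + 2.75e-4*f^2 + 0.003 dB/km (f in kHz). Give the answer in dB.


Step 1 (Thorp): alpha = 0.11*222.01/(1+222.01) + 44*222.01/(4100+222.01) + 2.75e-4*222.01 + 0.003 = 2.4337 dB/km
Step 2: TL_spread = 20*log10(27900) = 88.91 dB
Step 3: TL_abs = alpha*R = 2.4337 * 27.9 = 67.9 dB
Step 4: TL_total = 88.91 + 67.9 = 156.81

156.81 dB


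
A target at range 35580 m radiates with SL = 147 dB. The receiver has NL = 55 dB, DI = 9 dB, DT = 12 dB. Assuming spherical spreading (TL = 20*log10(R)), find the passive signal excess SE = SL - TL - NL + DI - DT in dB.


Step 1: TL = 20*log10(35580) = 91.02 dB
Step 2: SE = 147 - 91.02 - 55 + 9 - 12 = -2.02

-2.02 dB


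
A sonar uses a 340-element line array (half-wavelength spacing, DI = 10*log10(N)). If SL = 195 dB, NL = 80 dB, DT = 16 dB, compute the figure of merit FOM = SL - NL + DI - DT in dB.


Step 1: DI = 10*log10(340) = 25.31 dB
Step 2: FOM = SL - NL + DI - DT = 195 - 80 + 25.31 - 16 = 124.31

124.31 dB


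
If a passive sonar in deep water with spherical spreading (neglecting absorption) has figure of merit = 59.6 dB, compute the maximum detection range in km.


0.95 km


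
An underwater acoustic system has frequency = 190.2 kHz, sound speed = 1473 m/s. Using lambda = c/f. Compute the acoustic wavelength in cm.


lambda = c/f = 1473 / 190200 = 0.0077 m = 0.77 cm

0.77 cm


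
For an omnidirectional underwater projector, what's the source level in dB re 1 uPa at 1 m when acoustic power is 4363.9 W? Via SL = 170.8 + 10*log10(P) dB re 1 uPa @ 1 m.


SL = 170.8 + 10*log10(4363.9) = 170.8 + 36.4 = 207.2

207.2 dB


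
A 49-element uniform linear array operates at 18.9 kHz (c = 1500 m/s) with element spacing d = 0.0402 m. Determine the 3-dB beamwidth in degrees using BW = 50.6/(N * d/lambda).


Step 1: lambda = 1500/18900 = 0.07937 m
Step 2: d/lambda = 0.0402/0.07937 = 0.5065
Step 3: BW = 50.6/(N * d/lambda) = 50.6/(49 * 0.5065) = 2.04

2.04 deg


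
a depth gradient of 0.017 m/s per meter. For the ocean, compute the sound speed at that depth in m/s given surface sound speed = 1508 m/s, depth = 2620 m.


c = 1508 + 0.017 * 2620 = 1552.54

1552.54 m/s


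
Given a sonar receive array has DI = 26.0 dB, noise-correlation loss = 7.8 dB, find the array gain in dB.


AG = DI - L_corr = 26.0 - 7.8 = 18.2

18.2 dB


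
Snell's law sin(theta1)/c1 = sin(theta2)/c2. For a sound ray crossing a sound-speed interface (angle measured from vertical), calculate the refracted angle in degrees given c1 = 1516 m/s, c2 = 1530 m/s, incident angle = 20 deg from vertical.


sin(theta2) = (c2/c1)*sin(theta1) = (1530/1516)*sin(20 deg) = 0.34518
theta2 = arcsin(0.34518) = 20.19

20.19 deg


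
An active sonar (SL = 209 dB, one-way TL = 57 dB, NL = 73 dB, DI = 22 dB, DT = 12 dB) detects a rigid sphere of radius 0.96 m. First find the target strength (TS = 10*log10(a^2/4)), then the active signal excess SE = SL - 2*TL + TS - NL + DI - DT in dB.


Step 1: TS = 10*log10(0.96^2/4) = -6.38 dB
Step 2: SE = SL - 2*TL + TS - NL + DI - DT = 209 - 2*57 + (-6.38) - 73 + 22 - 12 = 25.62

25.62 dB


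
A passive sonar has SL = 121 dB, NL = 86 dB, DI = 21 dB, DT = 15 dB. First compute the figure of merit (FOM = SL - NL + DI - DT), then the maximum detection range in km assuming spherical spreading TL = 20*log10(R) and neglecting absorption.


Step 1: FOM = SL - NL + DI - DT = 121 - 86 + 21 - 15 = 41 dB
Step 2: at max range FOM = TL = 20*log10(R), so R = 10^(41/20) = 112.2 m = 0.11 km

0.11 km


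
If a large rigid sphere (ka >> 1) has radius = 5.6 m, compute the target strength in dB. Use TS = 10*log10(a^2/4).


TS = 10*log10(5.6^2 / 4) = 10*log10(7.84) = 8.94

8.94 dB


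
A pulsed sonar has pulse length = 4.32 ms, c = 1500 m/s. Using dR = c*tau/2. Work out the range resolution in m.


dR = c*tau/2 = 1500 * 4.32e-3 / 2 = 3.24

3.24 m


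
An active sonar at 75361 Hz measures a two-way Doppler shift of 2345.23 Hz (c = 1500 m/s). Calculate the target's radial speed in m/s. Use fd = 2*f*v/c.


23.34 m/s


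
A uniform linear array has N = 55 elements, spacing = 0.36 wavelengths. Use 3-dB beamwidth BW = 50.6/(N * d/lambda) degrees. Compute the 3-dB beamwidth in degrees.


BW = 50.6 / (55 * 0.36) = 50.6 / 19.8 = 2.56

2.56 deg


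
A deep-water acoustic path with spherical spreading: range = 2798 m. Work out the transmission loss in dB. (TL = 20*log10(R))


68.94 dB


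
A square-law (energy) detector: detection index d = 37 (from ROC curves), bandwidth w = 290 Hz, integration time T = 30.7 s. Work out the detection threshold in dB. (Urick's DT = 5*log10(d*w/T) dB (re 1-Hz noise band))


DT = 5*log10(d*w/T) = 5*log10(37 * 290 / 30.7) = 5*log10(349.51) = 12.72

12.72 dB


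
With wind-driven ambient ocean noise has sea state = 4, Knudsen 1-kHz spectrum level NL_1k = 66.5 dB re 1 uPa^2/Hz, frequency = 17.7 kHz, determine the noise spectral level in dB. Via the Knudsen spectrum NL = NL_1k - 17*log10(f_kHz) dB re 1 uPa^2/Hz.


NL = NL_1k - 17*log10(f_kHz) = 66.5 - 17*log10(17.7) = 66.5 - (21.22) = 45.28

45.28 dB


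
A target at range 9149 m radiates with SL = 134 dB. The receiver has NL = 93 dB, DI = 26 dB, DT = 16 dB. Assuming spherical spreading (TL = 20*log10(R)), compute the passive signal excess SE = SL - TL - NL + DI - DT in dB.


-28.23 dB


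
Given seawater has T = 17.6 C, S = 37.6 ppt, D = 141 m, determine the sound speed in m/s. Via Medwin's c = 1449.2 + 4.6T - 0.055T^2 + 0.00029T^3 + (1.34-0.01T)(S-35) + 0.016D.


1519.99 m/s


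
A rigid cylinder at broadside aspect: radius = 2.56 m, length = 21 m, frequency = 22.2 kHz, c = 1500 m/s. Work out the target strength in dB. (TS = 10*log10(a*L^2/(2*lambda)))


lambda = 1500/22200 = 0.06757 m
TS = 10*log10(2.56*21^2/(2*0.06757)) = 39.22

39.22 dB


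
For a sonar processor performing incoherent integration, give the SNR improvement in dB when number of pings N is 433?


Gain = 5*log10(433) = 13.18

13.18 dB


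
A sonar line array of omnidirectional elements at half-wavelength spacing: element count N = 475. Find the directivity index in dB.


DI = 10*log10(475) = 26.77

26.77 dB


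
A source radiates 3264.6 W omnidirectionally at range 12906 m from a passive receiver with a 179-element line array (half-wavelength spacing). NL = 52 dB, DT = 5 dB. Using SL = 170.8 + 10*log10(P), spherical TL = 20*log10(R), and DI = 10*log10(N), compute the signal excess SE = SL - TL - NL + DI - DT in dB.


Step 1: SL = 170.8 + 10*log10(3264.6) = 205.94 dB
Step 2: TL = 20*log10(12906) = 82.22 dB
Step 3: DI = 10*log10(179) = 22.53 dB
Step 4: SE = SL - TL - NL + DI - DT = 205.94 - 82.22 - 52 + 22.53 - 5 = 89.25

89.25 dB


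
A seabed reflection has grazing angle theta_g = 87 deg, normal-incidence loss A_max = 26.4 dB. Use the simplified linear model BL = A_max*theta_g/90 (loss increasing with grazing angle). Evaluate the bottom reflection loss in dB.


BL = A_max * theta_g / 90 = 26.4 * 87 / 90 = 25.52

25.52 dB


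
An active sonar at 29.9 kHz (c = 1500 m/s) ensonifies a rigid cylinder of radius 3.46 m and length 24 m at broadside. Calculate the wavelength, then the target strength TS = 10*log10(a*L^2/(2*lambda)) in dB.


Step 1: lambda = c/f = 1500/29900 = 0.05017 m
Step 2: TS = 10*log10(a*L^2/(2*lambda)) = 10*log10(3.46*24^2/(2*0.05017)) = 42.98

42.98 dB


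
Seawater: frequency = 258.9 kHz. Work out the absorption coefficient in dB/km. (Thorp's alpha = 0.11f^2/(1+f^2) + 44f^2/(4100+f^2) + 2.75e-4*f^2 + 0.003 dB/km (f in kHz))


f^2 = 67029.21
alpha = 0.11*67029.21/(1+67029.21) + 44*67029.21/(4100+67029.21) + 2.75e-4*67029.21 + 0.003 = 60.01

60.01 dB/km


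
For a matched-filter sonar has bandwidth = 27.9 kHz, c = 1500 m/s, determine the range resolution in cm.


dR = c/(2*BW) = 1500 / (2 * 27.9e3) = 0.0269 m = 2.69 cm

2.69 cm


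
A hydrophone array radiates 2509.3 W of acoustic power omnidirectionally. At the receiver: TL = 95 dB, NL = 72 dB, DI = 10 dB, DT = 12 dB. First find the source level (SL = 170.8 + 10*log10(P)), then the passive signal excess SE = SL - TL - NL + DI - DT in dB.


Step 1: SL = 170.8 + 10*log10(2509.3) = 204.8 dB
Step 2: SE = SL - TL - NL + DI - DT = 204.8 - 95 - 72 + 10 - 12 = 35.8

35.8 dB


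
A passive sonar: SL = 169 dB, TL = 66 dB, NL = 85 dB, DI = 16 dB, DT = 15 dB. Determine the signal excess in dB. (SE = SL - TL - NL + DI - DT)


SE = SL - TL - NL + DI - DT = 169 - 66 - 85 + 16 - 15 = 19

19 dB


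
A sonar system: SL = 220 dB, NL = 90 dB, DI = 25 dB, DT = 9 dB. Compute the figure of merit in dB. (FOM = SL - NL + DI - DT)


FOM = SL - NL + DI - DT = 220 - 90 + 25 - 9 = 146

146 dB


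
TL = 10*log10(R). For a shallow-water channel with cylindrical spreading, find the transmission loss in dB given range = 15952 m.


TL = 10*log10(15952) = 42.03

42.03 dB


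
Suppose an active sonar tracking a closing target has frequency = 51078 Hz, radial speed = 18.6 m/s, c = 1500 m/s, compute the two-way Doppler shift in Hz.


fd = 2*f*v/c = 2 * 51078 * 18.6 / 1500 = 1266.73

1266.73 Hz


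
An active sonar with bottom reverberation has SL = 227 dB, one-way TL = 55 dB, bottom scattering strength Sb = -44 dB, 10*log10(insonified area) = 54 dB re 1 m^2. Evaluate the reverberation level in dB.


RL = SL - 2*TL + Sb + 10*log10(A) = 227 - 2*55 + (-44) + 54 = 127

127 dB


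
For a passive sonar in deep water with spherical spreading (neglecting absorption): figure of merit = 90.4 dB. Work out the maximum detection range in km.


33.11 km


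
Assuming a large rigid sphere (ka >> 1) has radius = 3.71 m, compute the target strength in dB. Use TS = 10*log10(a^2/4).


5.37 dB


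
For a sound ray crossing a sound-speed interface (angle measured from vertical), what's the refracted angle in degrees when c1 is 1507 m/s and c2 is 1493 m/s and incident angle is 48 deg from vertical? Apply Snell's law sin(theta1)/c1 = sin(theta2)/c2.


47.41 deg


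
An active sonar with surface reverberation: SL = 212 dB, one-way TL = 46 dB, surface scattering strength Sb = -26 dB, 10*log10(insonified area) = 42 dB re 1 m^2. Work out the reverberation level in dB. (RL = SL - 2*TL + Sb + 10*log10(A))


RL = SL - 2*TL + Sb + 10*log10(A) = 212 - 2*46 + (-26) + 42 = 136

136 dB


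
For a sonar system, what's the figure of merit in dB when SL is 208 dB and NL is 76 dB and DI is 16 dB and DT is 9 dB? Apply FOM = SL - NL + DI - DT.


FOM = SL - NL + DI - DT = 208 - 76 + 16 - 9 = 139

139 dB


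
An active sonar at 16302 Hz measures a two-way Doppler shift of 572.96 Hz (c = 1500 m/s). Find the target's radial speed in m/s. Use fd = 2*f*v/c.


From fd = 2*f*v/c, v = c*fd/(2*f) = 1500 * 572.96 / (2*16302) = 26.36

26.36 m/s


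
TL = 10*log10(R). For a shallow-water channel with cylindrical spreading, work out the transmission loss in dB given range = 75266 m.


TL = 10*log10(75266) = 48.77

48.77 dB


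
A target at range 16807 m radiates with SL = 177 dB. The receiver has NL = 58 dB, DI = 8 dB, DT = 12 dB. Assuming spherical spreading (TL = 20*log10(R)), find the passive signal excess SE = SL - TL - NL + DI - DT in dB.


Step 1: TL = 20*log10(16807) = 84.51 dB
Step 2: SE = 177 - 84.51 - 58 + 8 - 12 = 30.49

30.49 dB


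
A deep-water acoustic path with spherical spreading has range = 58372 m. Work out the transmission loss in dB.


TL = 20*log10(58372) = 95.32

95.32 dB


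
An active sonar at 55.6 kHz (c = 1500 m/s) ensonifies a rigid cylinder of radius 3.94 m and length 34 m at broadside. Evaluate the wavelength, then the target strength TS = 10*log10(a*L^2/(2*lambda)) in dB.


Step 1: lambda = c/f = 1500/55600 = 0.02698 m
Step 2: TS = 10*log10(a*L^2/(2*lambda)) = 10*log10(3.94*34^2/(2*0.02698)) = 49.26

49.26 dB


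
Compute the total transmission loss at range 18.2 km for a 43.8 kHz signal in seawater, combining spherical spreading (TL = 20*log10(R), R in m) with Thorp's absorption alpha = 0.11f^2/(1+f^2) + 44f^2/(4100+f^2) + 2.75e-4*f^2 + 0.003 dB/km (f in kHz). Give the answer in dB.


352.12 dB


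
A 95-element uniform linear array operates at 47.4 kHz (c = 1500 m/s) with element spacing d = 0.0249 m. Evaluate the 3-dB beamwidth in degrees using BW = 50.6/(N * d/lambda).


Step 1: lambda = 1500/47400 = 0.03165 m
Step 2: d/lambda = 0.0249/0.03165 = 0.7867
Step 3: BW = 50.6/(N * d/lambda) = 50.6/(95 * 0.7867) = 0.68

0.68 deg


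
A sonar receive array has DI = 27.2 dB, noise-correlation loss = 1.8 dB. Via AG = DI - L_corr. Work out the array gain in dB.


AG = DI - L_corr = 27.2 - 1.8 = 25.4

25.4 dB


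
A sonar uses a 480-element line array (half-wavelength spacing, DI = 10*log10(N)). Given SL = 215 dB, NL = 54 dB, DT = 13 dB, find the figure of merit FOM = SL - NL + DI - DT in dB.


Step 1: DI = 10*log10(480) = 26.81 dB
Step 2: FOM = SL - NL + DI - DT = 215 - 54 + 26.81 - 13 = 174.81

174.81 dB


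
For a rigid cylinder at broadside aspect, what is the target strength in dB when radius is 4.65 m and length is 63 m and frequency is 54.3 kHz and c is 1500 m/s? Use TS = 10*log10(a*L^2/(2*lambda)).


lambda = 1500/54300 = 0.02762 m
TS = 10*log10(4.65*63^2/(2*0.02762)) = 55.24

55.24 dB


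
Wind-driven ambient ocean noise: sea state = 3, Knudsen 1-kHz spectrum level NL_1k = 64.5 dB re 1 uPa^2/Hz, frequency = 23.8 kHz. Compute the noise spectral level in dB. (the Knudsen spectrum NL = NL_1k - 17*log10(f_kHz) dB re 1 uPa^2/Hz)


NL = NL_1k - 17*log10(f_kHz) = 64.5 - 17*log10(23.8) = 64.5 - (23.4) = 41.1

41.1 dB


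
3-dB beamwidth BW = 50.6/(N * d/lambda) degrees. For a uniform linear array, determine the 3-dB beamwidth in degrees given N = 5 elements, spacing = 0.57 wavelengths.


17.75 deg


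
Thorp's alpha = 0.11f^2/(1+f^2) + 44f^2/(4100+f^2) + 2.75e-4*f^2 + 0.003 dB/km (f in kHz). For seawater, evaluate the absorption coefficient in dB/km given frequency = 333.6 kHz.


f^2 = 111288.96
alpha = 0.11*111288.96/(1+111288.96) + 44*111288.96/(4100+111288.96) + 2.75e-4*111288.96 + 0.003 = 73.154

73.154 dB/km


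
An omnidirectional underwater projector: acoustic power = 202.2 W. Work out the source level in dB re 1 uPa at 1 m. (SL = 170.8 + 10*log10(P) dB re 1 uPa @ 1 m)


193.86 dB


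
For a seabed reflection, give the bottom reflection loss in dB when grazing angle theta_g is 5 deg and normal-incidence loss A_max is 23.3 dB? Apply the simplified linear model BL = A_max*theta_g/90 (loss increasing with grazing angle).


1.29 dB


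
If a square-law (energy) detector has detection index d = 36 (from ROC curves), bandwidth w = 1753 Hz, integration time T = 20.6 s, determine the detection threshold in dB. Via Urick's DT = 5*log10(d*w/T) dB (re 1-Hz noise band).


17.43 dB


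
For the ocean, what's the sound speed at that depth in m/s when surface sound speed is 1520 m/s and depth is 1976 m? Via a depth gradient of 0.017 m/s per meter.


c = 1520 + 0.017 * 1976 = 1553.592

1553.592 m/s


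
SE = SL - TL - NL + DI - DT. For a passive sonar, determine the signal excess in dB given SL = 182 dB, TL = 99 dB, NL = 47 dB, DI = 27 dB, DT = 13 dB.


SE = SL - TL - NL + DI - DT = 182 - 99 - 47 + 27 - 13 = 50

50 dB


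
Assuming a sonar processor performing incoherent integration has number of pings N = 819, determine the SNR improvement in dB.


14.57 dB


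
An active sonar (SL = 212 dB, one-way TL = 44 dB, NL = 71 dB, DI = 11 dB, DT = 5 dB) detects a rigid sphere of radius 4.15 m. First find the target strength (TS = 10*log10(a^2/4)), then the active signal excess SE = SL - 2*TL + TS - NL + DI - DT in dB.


Step 1: TS = 10*log10(4.15^2/4) = 6.34 dB
Step 2: SE = SL - 2*TL + TS - NL + DI - DT = 212 - 2*44 + (6.34) - 71 + 11 - 5 = 65.34

65.34 dB


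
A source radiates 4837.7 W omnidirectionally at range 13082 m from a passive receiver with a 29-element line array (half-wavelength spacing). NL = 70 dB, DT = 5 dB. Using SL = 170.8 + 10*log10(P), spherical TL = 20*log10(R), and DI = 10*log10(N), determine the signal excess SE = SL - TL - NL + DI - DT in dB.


Step 1: SL = 170.8 + 10*log10(4837.7) = 207.65 dB
Step 2: TL = 20*log10(13082) = 82.33 dB
Step 3: DI = 10*log10(29) = 14.62 dB
Step 4: SE = SL - TL - NL + DI - DT = 207.65 - 82.33 - 70 + 14.62 - 5 = 64.94

64.94 dB


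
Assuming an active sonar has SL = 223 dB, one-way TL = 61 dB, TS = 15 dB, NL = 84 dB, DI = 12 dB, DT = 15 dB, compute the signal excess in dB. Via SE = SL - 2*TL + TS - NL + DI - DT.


SE = SL - 2*TL + TS - NL + DI - DT = 223 - 2*61 + (15) - 84 + 12 - 15 = 29

29 dB


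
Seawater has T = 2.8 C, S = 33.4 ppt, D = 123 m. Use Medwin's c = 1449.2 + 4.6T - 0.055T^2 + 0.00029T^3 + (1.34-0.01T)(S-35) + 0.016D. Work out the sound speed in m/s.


c = 1449.2 + 4.6*2.8 - 0.055*2.8^2 + 0.00029*2.8^3 + (1.34 - 0.01*2.8)*(33.4 - 35) + 0.016*123 = 1461.52

1461.52 m/s


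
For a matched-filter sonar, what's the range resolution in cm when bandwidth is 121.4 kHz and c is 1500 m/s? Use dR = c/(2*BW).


dR = c/(2*BW) = 1500 / (2 * 121.4e3) = 0.0062 m = 0.62 cm

0.62 cm


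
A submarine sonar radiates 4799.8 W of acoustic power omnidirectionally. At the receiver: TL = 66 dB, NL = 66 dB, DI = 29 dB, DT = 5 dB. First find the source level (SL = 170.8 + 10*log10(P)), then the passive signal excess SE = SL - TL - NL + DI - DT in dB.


Step 1: SL = 170.8 + 10*log10(4799.8) = 207.61 dB
Step 2: SE = SL - TL - NL + DI - DT = 207.61 - 66 - 66 + 29 - 5 = 99.61

99.61 dB


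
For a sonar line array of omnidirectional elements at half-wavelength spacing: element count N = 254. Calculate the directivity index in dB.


24.05 dB


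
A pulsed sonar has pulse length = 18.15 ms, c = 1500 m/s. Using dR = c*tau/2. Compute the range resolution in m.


13.6125 m


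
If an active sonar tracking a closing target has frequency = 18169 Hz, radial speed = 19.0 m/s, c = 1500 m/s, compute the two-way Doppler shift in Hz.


fd = 2*f*v/c = 2 * 18169 * 19.0 / 1500 = 460.28

460.28 Hz


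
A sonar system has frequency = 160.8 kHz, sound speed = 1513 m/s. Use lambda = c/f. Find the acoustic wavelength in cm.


lambda = c/f = 1513 / 160800 = 0.0094 m = 0.94 cm

0.94 cm


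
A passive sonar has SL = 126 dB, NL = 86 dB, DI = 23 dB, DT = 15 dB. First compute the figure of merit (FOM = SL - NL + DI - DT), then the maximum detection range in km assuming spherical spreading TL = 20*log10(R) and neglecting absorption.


Step 1: FOM = SL - NL + DI - DT = 126 - 86 + 23 - 15 = 48 dB
Step 2: at max range FOM = TL = 20*log10(R), so R = 10^(48/20) = 251.19 m = 0.25 km

0.25 km


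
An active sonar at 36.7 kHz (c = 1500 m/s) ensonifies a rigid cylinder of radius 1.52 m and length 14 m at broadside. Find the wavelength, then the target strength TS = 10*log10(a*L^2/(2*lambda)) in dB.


Step 1: lambda = c/f = 1500/36700 = 0.04087 m
Step 2: TS = 10*log10(a*L^2/(2*lambda)) = 10*log10(1.52*14^2/(2*0.04087)) = 35.62

35.62 dB


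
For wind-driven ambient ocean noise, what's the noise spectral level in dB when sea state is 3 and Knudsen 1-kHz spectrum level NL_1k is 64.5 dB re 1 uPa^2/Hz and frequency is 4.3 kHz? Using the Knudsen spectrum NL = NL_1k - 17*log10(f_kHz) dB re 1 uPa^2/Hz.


53.73 dB


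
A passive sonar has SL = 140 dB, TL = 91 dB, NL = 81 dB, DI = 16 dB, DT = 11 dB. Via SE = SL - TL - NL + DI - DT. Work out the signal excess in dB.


SE = SL - TL - NL + DI - DT = 140 - 91 - 81 + 16 - 11 = -27

-27 dB


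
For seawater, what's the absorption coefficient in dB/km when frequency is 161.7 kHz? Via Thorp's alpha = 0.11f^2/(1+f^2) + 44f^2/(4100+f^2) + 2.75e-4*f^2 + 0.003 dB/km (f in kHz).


f^2 = 26146.89
alpha = 0.11*26146.89/(1+26146.89) + 44*26146.89/(4100+26146.89) + 2.75e-4*26146.89 + 0.003 = 45.339

45.339 dB/km


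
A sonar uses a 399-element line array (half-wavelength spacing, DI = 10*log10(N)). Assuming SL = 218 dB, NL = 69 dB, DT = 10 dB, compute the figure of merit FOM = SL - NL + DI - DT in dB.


165.01 dB


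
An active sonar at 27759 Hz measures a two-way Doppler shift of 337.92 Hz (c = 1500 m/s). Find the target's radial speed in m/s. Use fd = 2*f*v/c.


9.13 m/s


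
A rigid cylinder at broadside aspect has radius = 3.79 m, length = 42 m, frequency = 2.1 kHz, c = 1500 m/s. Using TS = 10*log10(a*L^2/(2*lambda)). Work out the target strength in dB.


36.7 dB


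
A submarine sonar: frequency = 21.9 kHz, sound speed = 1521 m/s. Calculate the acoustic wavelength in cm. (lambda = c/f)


lambda = c/f = 1521 / 21900 = 0.0695 m = 6.95 cm

6.95 cm


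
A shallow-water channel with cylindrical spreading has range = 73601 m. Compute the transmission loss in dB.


TL = 10*log10(73601) = 48.67

48.67 dB


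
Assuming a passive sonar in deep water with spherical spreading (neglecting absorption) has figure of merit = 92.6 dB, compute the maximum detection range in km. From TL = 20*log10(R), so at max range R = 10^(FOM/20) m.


At max range FOM = TL, so 20*log10(R) = 92.6
R = 10^(92.6/20) = 42657.95 m = 42.66 km

42.66 km


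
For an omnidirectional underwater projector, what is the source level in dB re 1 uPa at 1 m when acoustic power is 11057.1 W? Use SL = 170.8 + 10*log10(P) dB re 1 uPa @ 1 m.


211.24 dB


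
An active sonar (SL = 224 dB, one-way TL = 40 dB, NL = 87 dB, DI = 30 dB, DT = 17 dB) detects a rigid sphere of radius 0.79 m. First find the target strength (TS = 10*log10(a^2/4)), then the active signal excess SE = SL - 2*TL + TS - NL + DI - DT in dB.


Step 1: TS = 10*log10(0.79^2/4) = -8.07 dB
Step 2: SE = SL - 2*TL + TS - NL + DI - DT = 224 - 2*40 + (-8.07) - 87 + 30 - 17 = 61.93

61.93 dB


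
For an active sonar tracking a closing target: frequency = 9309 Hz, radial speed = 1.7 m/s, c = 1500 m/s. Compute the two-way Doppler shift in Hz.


21.1 Hz


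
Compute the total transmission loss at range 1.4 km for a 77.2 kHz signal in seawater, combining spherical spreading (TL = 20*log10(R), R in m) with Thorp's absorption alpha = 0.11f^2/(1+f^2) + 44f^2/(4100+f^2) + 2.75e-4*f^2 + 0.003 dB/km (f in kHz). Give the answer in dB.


Step 1 (Thorp): alpha = 0.11*5959.84/(1+5959.84) + 44*5959.84/(4100+5959.84) + 2.75e-4*5959.84 + 0.003 = 27.8192 dB/km
Step 2: TL_spread = 20*log10(1400) = 62.92 dB
Step 3: TL_abs = alpha*R = 27.8192 * 1.4 = 38.95 dB
Step 4: TL_total = 62.92 + 38.95 = 101.87

101.87 dB


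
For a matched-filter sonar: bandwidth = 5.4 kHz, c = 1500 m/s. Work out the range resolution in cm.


dR = c/(2*BW) = 1500 / (2 * 5.4e3) = 0.1389 m = 13.89 cm

13.89 cm


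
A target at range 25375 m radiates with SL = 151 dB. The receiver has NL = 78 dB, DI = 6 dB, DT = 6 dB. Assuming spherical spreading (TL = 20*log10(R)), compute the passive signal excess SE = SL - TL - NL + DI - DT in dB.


Step 1: TL = 20*log10(25375) = 88.09 dB
Step 2: SE = 151 - 88.09 - 78 + 6 - 6 = -15.09

-15.09 dB


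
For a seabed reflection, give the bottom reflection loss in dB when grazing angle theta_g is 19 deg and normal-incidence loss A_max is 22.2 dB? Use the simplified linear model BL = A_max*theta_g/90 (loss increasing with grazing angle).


4.69 dB


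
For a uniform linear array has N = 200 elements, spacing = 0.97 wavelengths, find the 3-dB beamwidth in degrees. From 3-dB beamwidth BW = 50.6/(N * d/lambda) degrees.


BW = 50.6 / (200 * 0.97) = 50.6 / 194.0 = 0.26

0.26 deg


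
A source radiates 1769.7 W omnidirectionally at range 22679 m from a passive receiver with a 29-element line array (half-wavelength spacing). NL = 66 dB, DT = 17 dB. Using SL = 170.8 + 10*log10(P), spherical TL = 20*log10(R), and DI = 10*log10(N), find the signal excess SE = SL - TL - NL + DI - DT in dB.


Step 1: SL = 170.8 + 10*log10(1769.7) = 203.28 dB
Step 2: TL = 20*log10(22679) = 87.11 dB
Step 3: DI = 10*log10(29) = 14.62 dB
Step 4: SE = SL - TL - NL + DI - DT = 203.28 - 87.11 - 66 + 14.62 - 17 = 47.79

47.79 dB


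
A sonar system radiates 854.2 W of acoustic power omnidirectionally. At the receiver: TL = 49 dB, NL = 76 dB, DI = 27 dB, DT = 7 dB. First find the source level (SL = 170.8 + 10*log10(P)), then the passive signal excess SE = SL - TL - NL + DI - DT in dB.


Step 1: SL = 170.8 + 10*log10(854.2) = 200.12 dB
Step 2: SE = SL - TL - NL + DI - DT = 200.12 - 49 - 76 + 27 - 7 = 95.12

95.12 dB


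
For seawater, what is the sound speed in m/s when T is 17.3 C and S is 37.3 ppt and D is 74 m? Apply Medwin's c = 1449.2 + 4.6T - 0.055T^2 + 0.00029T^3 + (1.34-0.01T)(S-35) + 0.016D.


c = 1449.2 + 4.6*17.3 - 0.055*17.3^2 + 0.00029*17.3^3 + (1.34 - 0.01*17.3)*(37.3 - 35) + 0.016*74 = 1517.69

1517.69 m/s


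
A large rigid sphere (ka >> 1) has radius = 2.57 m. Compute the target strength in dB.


TS = 10*log10(2.57^2 / 4) = 10*log10(1.651225) = 2.18

2.18 dB


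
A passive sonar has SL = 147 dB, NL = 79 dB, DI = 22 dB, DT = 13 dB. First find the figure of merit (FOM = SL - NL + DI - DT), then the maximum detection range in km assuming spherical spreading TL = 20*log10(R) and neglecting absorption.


Step 1: FOM = SL - NL + DI - DT = 147 - 79 + 22 - 13 = 77 dB
Step 2: at max range FOM = TL = 20*log10(R), so R = 10^(77/20) = 7079.46 m = 7.08 km

7.08 km


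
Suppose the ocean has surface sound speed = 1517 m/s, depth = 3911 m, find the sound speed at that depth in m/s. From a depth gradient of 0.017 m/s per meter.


c = 1517 + 0.017 * 3911 = 1583.487

1583.487 m/s


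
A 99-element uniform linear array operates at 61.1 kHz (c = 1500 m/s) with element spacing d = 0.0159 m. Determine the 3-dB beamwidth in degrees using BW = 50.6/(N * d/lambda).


Step 1: lambda = 1500/61100 = 0.02455 m
Step 2: d/lambda = 0.0159/0.02455 = 0.6477
Step 3: BW = 50.6/(N * d/lambda) = 50.6/(99 * 0.6477) = 0.79

0.79 deg


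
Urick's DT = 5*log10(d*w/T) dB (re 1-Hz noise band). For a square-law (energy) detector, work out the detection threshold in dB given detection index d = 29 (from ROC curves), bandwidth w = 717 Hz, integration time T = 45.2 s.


DT = 5*log10(d*w/T) = 5*log10(29 * 717 / 45.2) = 5*log10(460.02) = 13.31

13.31 dB


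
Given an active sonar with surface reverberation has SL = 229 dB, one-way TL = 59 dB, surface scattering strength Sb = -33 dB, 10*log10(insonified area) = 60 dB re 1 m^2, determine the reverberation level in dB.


RL = SL - 2*TL + Sb + 10*log10(A) = 229 - 2*59 + (-33) + 60 = 138

138 dB


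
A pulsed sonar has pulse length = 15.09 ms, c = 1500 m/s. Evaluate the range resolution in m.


11.3175 m


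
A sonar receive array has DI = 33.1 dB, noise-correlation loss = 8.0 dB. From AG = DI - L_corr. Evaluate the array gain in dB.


AG = DI - L_corr = 33.1 - 8.0 = 25.1

25.1 dB


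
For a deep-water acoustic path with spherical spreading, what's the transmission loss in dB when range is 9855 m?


TL = 20*log10(9855) = 79.87

79.87 dB


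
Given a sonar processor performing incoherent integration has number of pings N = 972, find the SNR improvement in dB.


14.94 dB


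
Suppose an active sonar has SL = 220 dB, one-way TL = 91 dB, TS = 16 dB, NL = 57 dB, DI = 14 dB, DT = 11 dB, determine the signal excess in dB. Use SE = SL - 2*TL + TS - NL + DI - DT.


SE = SL - 2*TL + TS - NL + DI - DT = 220 - 2*91 + (16) - 57 + 14 - 11 = 0

0 dB


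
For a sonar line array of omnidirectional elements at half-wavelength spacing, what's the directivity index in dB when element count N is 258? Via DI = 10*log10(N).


DI = 10*log10(258) = 24.12

24.12 dB


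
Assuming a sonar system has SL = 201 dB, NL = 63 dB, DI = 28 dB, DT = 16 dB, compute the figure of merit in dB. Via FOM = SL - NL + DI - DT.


FOM = SL - NL + DI - DT = 201 - 63 + 28 - 16 = 150

150 dB


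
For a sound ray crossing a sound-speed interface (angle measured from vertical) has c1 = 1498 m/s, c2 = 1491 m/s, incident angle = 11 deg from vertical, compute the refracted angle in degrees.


sin(theta2) = (c2/c1)*sin(theta1) = (1491/1498)*sin(11 deg) = 0.18992
theta2 = arcsin(0.18992) = 10.95

10.95 deg


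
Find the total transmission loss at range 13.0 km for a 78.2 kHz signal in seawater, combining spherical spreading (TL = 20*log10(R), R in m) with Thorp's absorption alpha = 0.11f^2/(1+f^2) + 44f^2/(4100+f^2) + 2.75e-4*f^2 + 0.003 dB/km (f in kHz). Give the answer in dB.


Step 1 (Thorp): alpha = 0.11*6115.24/(1+6115.24) + 44*6115.24/(4100+6115.24) + 2.75e-4*6115.24 + 0.003 = 28.1348 dB/km
Step 2: TL_spread = 20*log10(13000) = 82.28 dB
Step 3: TL_abs = alpha*R = 28.1348 * 13.0 = 365.75 dB
Step 4: TL_total = 82.28 + 365.75 = 448.03

448.03 dB


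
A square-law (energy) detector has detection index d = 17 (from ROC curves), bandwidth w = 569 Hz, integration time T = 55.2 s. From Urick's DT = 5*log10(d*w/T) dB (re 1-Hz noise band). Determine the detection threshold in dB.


DT = 5*log10(d*w/T) = 5*log10(17 * 569 / 55.2) = 5*log10(175.24) = 11.22

11.22 dB


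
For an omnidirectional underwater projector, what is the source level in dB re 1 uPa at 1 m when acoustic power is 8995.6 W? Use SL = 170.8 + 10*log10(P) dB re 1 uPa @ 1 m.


210.34 dB


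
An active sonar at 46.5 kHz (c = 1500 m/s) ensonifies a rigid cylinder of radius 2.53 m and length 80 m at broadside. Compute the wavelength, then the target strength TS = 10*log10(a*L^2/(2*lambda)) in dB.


Step 1: lambda = c/f = 1500/46500 = 0.03226 m
Step 2: TS = 10*log10(a*L^2/(2*lambda)) = 10*log10(2.53*80^2/(2*0.03226)) = 54.0

54.0 dB


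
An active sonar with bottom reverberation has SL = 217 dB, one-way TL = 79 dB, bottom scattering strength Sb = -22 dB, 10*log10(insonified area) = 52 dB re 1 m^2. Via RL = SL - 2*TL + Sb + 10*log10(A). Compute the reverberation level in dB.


RL = SL - 2*TL + Sb + 10*log10(A) = 217 - 2*79 + (-22) + 52 = 89

89 dB


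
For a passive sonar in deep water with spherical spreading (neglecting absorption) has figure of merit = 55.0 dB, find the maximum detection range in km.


At max range FOM = TL, so 20*log10(R) = 55.0
R = 10^(55.0/20) = 562.34 m = 0.56 km

0.56 km


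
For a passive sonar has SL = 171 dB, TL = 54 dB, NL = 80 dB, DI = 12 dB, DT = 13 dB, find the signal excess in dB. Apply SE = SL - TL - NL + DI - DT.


36 dB


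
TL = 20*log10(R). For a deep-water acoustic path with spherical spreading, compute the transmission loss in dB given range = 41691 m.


92.4 dB


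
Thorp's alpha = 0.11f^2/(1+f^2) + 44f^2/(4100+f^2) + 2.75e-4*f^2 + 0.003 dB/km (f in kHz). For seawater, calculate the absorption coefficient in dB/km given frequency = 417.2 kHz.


90.966 dB/km


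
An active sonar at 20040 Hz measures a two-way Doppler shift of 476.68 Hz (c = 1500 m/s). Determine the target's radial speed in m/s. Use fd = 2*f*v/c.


17.84 m/s


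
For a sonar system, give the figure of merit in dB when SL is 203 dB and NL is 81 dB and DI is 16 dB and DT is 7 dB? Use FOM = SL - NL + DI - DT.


FOM = SL - NL + DI - DT = 203 - 81 + 16 - 7 = 131

131 dB


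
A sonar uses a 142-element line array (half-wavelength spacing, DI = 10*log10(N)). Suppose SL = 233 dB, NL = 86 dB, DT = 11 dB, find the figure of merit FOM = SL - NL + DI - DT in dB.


Step 1: DI = 10*log10(142) = 21.52 dB
Step 2: FOM = SL - NL + DI - DT = 233 - 86 + 21.52 - 11 = 157.52

157.52 dB


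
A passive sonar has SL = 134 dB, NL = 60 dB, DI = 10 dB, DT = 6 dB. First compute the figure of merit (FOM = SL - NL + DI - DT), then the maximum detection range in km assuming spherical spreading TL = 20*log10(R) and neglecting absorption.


Step 1: FOM = SL - NL + DI - DT = 134 - 60 + 10 - 6 = 78 dB
Step 2: at max range FOM = TL = 20*log10(R), so R = 10^(78/20) = 7943.28 m = 7.94 km

7.94 km


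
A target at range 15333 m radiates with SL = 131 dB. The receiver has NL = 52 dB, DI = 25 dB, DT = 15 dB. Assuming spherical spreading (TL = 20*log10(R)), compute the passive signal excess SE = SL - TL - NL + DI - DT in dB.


Step 1: TL = 20*log10(15333) = 83.71 dB
Step 2: SE = 131 - 83.71 - 52 + 25 - 15 = 5.29

5.29 dB


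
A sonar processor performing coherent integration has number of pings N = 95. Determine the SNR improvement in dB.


19.78 dB


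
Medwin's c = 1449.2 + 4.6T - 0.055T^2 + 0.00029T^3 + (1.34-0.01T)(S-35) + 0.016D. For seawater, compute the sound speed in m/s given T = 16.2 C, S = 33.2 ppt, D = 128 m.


c = 1449.2 + 4.6*16.2 - 0.055*16.2^2 + 0.00029*16.2^3 + (1.34 - 0.01*16.2)*(33.2 - 35) + 0.016*128 = 1510.45

1510.45 m/s


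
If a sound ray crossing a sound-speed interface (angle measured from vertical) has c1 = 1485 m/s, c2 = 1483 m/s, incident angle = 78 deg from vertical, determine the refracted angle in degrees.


77.64 deg


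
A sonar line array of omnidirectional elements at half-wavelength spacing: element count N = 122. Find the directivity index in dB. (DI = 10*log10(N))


DI = 10*log10(122) = 20.86

20.86 dB


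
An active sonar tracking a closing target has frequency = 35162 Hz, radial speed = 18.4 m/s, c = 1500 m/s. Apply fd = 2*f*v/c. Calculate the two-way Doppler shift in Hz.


862.64 Hz


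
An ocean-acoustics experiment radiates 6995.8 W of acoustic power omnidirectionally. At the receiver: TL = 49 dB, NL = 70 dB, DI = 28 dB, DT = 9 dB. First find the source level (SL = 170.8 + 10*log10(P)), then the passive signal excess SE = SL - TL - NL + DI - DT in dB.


Step 1: SL = 170.8 + 10*log10(6995.8) = 209.25 dB
Step 2: SE = SL - TL - NL + DI - DT = 209.25 - 49 - 70 + 28 - 9 = 109.25

109.25 dB


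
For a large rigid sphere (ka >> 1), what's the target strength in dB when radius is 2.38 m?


TS = 10*log10(2.38^2 / 4) = 10*log10(1.4161) = 1.51

1.51 dB
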